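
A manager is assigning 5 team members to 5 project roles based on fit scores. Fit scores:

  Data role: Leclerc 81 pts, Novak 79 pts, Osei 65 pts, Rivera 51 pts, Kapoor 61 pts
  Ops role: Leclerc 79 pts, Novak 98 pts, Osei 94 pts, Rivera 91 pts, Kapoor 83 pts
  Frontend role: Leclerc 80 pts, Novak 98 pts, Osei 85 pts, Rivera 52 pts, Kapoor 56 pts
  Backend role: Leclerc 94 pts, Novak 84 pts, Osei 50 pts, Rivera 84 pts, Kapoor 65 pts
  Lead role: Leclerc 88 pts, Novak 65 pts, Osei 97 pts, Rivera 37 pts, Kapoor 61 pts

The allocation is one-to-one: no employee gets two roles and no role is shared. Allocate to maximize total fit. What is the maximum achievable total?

Maximum total: 443 pts

Optimal: Leclerc→Data role (81 pts), Novak→Frontend role (98 pts), Osei→Lead role (97 pts), Rivera→Backend role (84 pts), Kapoor→Ops role (83 pts) — total 81+98+97+84+83 = 443 pts.
Row-greedy (each employee in turn takes its best remaining role) gives 402 pts, worse by 41.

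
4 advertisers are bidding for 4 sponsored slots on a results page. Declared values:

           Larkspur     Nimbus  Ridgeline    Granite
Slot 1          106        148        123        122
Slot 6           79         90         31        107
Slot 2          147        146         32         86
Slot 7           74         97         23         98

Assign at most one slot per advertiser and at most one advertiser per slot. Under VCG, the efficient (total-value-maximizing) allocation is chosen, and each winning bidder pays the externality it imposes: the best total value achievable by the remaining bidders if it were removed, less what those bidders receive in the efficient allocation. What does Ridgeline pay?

Ridgeline pays $51.

Efficient allocation: Larkspur→Slot 2 ($147), Nimbus→Slot 7 ($97), Ridgeline→Slot 1 ($123), Granite→Slot 6 ($107); total welfare W = $474.
Ridgeline receives Slot 1 at value $123, so the others get W − 123 = $351.
Without Ridgeline: best allocation of the remaining 3 bidders over all 4 slots is Larkspur→Slot 2 ($147), Nimbus→Slot 1 ($148), Granite→Slot 6 ($107), total $402.
VCG payment = (others' best without Ridgeline) − (others' welfare with Ridgeline) = 402 − 351 = $51.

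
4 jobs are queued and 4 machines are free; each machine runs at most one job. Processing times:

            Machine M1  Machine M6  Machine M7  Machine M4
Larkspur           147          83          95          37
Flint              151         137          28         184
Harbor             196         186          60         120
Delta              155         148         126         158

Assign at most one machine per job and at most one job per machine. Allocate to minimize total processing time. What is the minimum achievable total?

Optimal: Larkspur→Machine M6 (83 min), Flint→Machine M7 (28 min), Harbor→Machine M4 (120 min), Delta→Machine M1 (155 min) — total 83+28+120+155 = 386 min.
Column-greedy (each machine in turn goes to its cheapest remaining job) gives 502 min, worse by 116.
No other one-to-one assignment undercuts 386 min.

Minimum total: 386 min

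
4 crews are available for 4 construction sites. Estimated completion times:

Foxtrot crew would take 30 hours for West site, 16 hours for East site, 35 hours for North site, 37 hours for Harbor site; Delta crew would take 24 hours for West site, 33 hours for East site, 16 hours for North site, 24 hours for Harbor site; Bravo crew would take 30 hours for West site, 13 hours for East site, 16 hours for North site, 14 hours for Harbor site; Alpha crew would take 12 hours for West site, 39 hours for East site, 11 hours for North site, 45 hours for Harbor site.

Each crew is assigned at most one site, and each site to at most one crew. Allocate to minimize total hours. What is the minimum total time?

Optimal: Foxtrot crew→East site (16 hours), Delta crew→North site (16 hours), Bravo crew→Harbor site (14 hours), Alpha crew→West site (12 hours) — total 16+16+14+12 = 58 hours.
Min-entry greedy (repeatedly take the single cheapest remaining cell) gives 85 hours, worse by 27.
Swapping Alpha crew↔Foxtrot crew (Alpha crew→East site 39 hours, Foxtrot crew→West site 30 hours) adds 41.

Minimum total: 58 hours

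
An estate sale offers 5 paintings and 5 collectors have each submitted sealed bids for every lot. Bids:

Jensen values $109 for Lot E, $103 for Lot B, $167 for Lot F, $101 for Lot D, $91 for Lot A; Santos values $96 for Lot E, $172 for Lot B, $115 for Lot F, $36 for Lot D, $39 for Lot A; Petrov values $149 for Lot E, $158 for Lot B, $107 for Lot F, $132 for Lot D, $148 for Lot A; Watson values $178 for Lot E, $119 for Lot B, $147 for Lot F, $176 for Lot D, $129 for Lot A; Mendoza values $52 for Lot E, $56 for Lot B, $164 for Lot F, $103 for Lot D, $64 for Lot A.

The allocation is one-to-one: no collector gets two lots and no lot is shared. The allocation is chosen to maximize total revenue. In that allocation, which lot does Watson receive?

Treat this as an assignment problem: match each collector to one lot.
Optimal: Jensen→Lot E ($109), Santos→Lot B ($172), Petrov→Lot A ($148), Watson→Lot D ($176), Mendoza→Lot F ($164) — total 109+172+148+176+164 = $769.
Max-entry greedy (repeatedly take the single best remaining cell) gives $768, worse by 1.
Swapping Santos↔Jensen (Santos→Lot E $96, Jensen→Lot B $103) loses 82.
Checked against all permutations: $769 is optimal.
Watson's own top lot is Lot E ($178), but forcing Watson→Lot E and reassigning the rest optimally gives only $768 — worse by 1.

Watson receives Lot D.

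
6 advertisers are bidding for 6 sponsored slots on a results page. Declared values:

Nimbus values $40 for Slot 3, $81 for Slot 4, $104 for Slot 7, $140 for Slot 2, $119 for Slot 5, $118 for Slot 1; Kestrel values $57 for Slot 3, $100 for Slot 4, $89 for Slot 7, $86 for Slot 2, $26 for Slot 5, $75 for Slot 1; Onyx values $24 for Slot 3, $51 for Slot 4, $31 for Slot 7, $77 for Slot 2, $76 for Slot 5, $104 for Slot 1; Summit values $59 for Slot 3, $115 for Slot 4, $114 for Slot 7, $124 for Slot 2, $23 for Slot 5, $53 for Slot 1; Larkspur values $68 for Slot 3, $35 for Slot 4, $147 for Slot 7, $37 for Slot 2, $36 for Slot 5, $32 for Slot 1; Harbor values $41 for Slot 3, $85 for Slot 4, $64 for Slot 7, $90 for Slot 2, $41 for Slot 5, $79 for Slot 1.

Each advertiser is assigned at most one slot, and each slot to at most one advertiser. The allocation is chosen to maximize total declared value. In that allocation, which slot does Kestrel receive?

Kestrel receives Slot 3.

Optimal: Nimbus→Slot 5 ($119), Kestrel→Slot 3 ($57), Onyx→Slot 1 ($104), Summit→Slot 2 ($124), Larkspur→Slot 7 ($147), Harbor→Slot 4 ($85) — total 119+57+104+124+147+85 = $636.
Column-greedy (each slot in turn goes to its best remaining advertiser) gives $528, worse by 108.
Kestrel's own top slot is Slot 4 ($100), but forcing Kestrel→Slot 4 and reassigning the rest optimally gives only $635 — worse by 1.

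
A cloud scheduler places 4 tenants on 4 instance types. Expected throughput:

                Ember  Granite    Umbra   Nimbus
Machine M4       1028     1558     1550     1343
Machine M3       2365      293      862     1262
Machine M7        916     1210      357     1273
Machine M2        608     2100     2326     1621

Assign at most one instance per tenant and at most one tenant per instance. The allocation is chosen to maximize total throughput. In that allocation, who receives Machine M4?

Granite receives Machine M4.

This is the linear assignment problem.
Optimal: Ember→Machine M3 (2365 ops/s), Granite→Machine M4 (1558 ops/s), Umbra→Machine M2 (2326 ops/s), Nimbus→Machine M7 (1273 ops/s) — total 2365+1558+2326+1273 = 7522 ops/s.
Row-greedy (each tenant in turn takes its best remaining instance) gives 7288 ops/s, worse by 234.
Next-best assignment: Ember→Machine M3, Granite→Machine M2, Umbra→Machine M4, Nimbus→Machine M7 = 7288 ops/s.
Swapping Ember↔Umbra (Ember→Machine M2 608 ops/s, Umbra→Machine M3 862 ops/s) loses 3221.
Granite's own top instance is Machine M2 (2100 ops/s), but forcing Granite→Machine M2 and reassigning the rest optimally gives only 7288 ops/s — worse by 234.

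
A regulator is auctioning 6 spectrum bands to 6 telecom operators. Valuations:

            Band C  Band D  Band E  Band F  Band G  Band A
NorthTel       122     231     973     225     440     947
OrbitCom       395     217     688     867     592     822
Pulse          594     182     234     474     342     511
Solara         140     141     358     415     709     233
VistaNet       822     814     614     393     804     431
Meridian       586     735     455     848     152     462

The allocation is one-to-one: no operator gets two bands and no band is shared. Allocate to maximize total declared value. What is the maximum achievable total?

Optimal: NorthTel→Band E ($973M), OrbitCom→Band A ($822M), Pulse→Band C ($594M), Solara→Band G ($709M), VistaNet→Band D ($814M), Meridian→Band F ($848M) — total 973+822+594+709+814+848 = $4760M.
Column-greedy (each band in turn goes to its best remaining operator) gives $4617M, worse by 143.
Next-best assignment: NorthTel→Band E, OrbitCom→Band F, Pulse→Band A, Solara→Band G, VistaNet→Band C, Meridian→Band D = $4617M.
Swapping Pulse↔NorthTel (Pulse→Band E $234M, NorthTel→Band C $122M) loses 1211.

Max total: $4760M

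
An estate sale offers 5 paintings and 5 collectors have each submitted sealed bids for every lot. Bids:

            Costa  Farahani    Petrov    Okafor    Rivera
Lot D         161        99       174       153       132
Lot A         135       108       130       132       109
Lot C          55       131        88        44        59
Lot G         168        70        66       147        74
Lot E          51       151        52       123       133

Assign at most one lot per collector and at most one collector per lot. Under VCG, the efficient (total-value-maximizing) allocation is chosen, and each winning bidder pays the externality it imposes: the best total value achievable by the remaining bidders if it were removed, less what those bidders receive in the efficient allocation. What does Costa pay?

Efficient allocation: Costa→Lot G ($168), Farahani→Lot C ($131), Petrov→Lot D ($174), Okafor→Lot A ($132), Rivera→Lot E ($133); total welfare W = $738.
Costa receives Lot G at value $168, so the others get W − 168 = $570.
Without Costa: best allocation of the remaining 4 bidders over all 5 lots is Farahani→Lot C ($131), Petrov→Lot D ($174), Okafor→Lot G ($147), Rivera→Lot E ($133), total $585.
VCG payment = (others' best without Costa) − (others' welfare with Costa) = 585 − 570 = $15.

Costa pays $15.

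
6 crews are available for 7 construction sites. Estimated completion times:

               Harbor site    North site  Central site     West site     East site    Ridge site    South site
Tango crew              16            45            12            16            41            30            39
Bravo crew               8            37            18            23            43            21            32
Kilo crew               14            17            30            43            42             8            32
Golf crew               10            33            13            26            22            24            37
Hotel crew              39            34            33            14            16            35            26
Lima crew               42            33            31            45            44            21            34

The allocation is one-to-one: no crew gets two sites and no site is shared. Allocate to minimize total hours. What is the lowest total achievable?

Optimal: Tango crew→West site (16 hours), Bravo crew→Harbor site (8 hours), Kilo crew→North site (17 hours), Golf crew→Central site (13 hours), Hotel crew→East site (16 hours), Lima crew→Ridge site (21 hours) — total 16+8+17+13+16+21 = 91 hours.
Column-greedy (each site in turn goes to its cheapest remaining crew) gives 94 hours, worse by 3.
Next-best assignment: Tango crew→Central site, Bravo crew→Harbor site, Kilo crew→North site, Golf crew→East site, Hotel crew→West site, Lima crew→Ridge site = 94 hours.
No other one-to-one assignment undercuts 91 hours.

Min total: 91 hours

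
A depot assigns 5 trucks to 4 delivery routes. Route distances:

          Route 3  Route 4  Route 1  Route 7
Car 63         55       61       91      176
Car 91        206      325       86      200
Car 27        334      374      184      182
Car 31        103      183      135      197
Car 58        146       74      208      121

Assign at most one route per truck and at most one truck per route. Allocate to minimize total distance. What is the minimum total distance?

Optimal: Car 31→Route 3 (103 km), Car 63→Route 4 (61 km), Car 91→Route 1 (86 km), Car 58→Route 7 (121 km) — total 103+61+86+121 = 371 km.
Column-greedy (each route in turn goes to its cheapest remaining truck) gives 397 km, worse by 26.
Next-best assignment: Car 63→Route 3, Car 58→Route 4, Car 91→Route 1, Car 27→Route 7 = 397 km.
Swapping Car 91↔Car 58 (Car 91→Route 7 200 km, Car 58→Route 1 208 km) adds 201.

Minimum total: 371 km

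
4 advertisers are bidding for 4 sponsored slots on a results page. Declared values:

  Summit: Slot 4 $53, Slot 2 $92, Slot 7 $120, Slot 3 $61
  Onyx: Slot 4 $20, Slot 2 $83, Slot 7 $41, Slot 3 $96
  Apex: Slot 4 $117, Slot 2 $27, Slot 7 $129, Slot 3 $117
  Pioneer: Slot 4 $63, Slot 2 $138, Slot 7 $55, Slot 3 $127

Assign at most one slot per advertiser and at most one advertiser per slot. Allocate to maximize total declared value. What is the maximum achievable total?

Optimal: Summit→Slot 7 ($120), Onyx→Slot 3 ($96), Apex→Slot 4 ($117), Pioneer→Slot 2 ($138) — total 120+96+117+138 = $471.
Max-entry greedy (repeatedly take the single best remaining cell) gives $416, worse by 55.
Next-best assignment: Summit→Slot 7, Onyx→Slot 2, Apex→Slot 4, Pioneer→Slot 3 = $447.
Swapping Pioneer↔Summit (Pioneer→Slot 7 $55, Summit→Slot 2 $92) loses 111.

Max total: $471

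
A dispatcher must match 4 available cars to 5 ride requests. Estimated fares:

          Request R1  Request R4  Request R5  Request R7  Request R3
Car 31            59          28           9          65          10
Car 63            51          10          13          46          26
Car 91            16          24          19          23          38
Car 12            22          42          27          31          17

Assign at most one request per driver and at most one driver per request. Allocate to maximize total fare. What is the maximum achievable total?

Maximum total: $196

Optimal: Car 31→Request R7 ($65), Car 63→Request R1 ($51), Car 91→Request R3 ($38), Car 12→Request R4 ($42) — total 65+51+38+42 = $196.
Column-greedy (each request in turn goes to its best remaining driver) gives $166, worse by 30.
Next-best assignment: Car 31→Request R1, Car 63→Request R7, Car 91→Request R3, Car 12→Request R4 = $185.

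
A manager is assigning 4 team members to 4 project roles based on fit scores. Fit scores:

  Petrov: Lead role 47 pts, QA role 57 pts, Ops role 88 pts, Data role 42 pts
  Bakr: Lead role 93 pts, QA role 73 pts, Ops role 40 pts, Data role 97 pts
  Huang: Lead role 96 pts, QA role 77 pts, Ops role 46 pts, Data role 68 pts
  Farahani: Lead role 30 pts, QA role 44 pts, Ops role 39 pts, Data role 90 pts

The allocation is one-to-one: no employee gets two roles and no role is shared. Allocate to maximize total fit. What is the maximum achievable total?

This is a one-to-one assignment (maximum-weight bipartite matching).
Optimal: Petrov→Ops role (88 pts), Bakr→Lead role (93 pts), Huang→QA role (77 pts), Farahani→Data role (90 pts) — total 88+93+77+90 = 348 pts.
Max-entry greedy (repeatedly take the single best remaining cell) gives 325 pts, worse by 23.
Next-best assignment: Petrov→Ops role, Bakr→QA role, Huang→Lead role, Farahani→Data role = 347 pts.
Swapping Petrov↔Farahani (Petrov→Data role 42 pts, Farahani→Ops role 39 pts) loses 97.

Maximum total: 348 pts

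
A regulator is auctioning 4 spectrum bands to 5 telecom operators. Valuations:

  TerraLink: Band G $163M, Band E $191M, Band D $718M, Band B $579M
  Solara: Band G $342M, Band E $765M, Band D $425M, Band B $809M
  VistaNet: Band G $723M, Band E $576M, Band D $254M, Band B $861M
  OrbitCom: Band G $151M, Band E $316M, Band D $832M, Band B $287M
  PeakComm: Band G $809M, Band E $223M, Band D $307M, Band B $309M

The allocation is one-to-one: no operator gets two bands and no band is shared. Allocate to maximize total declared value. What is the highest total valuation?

Maximum total: $3267M

Optimal: PeakComm→Band G ($809M), Solara→Band E ($765M), OrbitCom→Band D ($832M), VistaNet→Band B ($861M) — total 809+765+832+861 = $3267M.
Row-greedy (each operator in turn takes its best remaining band) gives $2566M, worse by 701.
Next-best assignment: PeakComm→Band G, Solara→Band E, TerraLink→Band D, VistaNet→Band B = $3153M.
Swapping VistaNet↔OrbitCom (VistaNet→Band D $254M, OrbitCom→Band B $287M) loses 1152.
No other one-to-one assignment exceeds $3267M.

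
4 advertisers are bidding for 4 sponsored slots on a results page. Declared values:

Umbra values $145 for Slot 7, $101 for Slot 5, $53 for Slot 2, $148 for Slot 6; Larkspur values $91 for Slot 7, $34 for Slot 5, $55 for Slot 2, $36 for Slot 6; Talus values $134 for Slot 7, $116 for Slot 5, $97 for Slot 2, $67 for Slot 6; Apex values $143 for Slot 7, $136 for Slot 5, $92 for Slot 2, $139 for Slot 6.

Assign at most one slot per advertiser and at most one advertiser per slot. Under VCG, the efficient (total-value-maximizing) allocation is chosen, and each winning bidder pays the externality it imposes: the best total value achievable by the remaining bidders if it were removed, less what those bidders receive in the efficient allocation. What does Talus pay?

Talus pays $36.

Efficient allocation: Umbra→Slot 6 ($148), Larkspur→Slot 2 ($55), Talus→Slot 7 ($134), Apex→Slot 5 ($136); total welfare W = $473.
Talus receives Slot 7 at value $134, so the others get W − 134 = $339.
Without Talus: best allocation of the remaining 3 bidders over all 4 slots is Umbra→Slot 6 ($148), Larkspur→Slot 7 ($91), Apex→Slot 5 ($136), total $375.
VCG payment = (others' best without Talus) − (others' welfare with Talus) = 375 − 339 = $36.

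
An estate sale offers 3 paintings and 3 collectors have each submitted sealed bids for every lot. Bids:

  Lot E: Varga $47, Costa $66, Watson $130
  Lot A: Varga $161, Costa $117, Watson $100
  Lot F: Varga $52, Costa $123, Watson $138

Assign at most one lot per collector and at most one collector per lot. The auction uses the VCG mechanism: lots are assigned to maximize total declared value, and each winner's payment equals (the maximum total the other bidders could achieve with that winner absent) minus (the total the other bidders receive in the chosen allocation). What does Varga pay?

Efficient allocation: Varga→Lot A ($161), Costa→Lot F ($123), Watson→Lot E ($130); total welfare W = $414.
Varga receives Lot A at value $161, so the others get W − 161 = $253.
Without Varga: best allocation of the remaining 2 bidders over all 3 lots is Costa→Lot A ($117), Watson→Lot F ($138), total $255.
VCG payment = (others' best without Varga) − (others' welfare with Varga) = 255 − 253 = $2.

Varga pays $2.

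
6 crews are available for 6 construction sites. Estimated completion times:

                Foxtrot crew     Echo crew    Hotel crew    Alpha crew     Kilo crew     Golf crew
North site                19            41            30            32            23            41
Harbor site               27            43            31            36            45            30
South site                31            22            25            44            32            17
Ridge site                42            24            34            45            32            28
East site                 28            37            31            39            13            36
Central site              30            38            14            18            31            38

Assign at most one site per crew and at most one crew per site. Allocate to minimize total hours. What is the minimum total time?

Optimal: Foxtrot crew→North site (19 hours), Echo crew→Ridge site (24 hours), Hotel crew→Harbor site (31 hours), Alpha crew→Central site (18 hours), Kilo crew→East site (13 hours), Golf crew→South site (17 hours) — total 19+24+31+18+13+17 = 122 hours.
Min-entry greedy (repeatedly take the single cheapest remaining cell) gives 123 hours, worse by 1.
Next-best assignment: Foxtrot crew→North site, Echo crew→Ridge site, Hotel crew→Central site, Alpha crew→Harbor site, Kilo crew→East site, Golf crew→South site = 123 hours.

Min total: 122 hours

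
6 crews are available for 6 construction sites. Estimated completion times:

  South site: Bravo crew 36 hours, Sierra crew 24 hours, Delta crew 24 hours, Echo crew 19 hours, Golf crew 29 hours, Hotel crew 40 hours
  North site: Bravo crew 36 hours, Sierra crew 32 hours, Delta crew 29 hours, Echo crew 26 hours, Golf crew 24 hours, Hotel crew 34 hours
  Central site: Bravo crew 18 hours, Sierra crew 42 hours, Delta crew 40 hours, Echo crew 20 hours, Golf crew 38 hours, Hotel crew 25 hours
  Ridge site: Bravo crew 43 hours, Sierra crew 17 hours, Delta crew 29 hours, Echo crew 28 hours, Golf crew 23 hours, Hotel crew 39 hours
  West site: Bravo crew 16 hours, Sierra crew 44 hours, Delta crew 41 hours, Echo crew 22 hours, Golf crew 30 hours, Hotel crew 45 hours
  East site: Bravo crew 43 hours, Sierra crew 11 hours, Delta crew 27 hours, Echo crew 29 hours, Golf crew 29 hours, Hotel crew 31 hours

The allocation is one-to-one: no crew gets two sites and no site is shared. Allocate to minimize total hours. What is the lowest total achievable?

Optimal: Bravo crew→West site (16 hours), Sierra crew→East site (11 hours), Delta crew→North site (29 hours), Echo crew→South site (19 hours), Golf crew→Ridge site (23 hours), Hotel crew→Central site (25 hours) — total 16+11+29+19+23+25 = 123 hours.
Row-greedy (each crew in turn takes its cheapest remaining site) gives 128 hours, worse by 5.
Next-best assignment: Bravo crew→West site, Sierra crew→East site, Delta crew→Ridge site, Echo crew→South site, Golf crew→North site, Hotel crew→Central site = 124 hours.

Min total: 123 hours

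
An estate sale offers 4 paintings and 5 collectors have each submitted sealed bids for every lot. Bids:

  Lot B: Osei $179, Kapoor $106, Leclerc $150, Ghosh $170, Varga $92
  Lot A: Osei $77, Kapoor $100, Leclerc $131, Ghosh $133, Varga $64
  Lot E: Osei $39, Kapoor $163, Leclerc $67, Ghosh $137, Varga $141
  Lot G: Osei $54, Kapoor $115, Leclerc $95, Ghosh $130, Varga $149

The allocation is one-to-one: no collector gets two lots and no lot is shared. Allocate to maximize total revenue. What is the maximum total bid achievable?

Max total: $624

Optimal: Osei→Lot B ($179), Ghosh→Lot A ($133), Kapoor→Lot E ($163), Varga→Lot G ($149) — total 179+133+163+149 = $624.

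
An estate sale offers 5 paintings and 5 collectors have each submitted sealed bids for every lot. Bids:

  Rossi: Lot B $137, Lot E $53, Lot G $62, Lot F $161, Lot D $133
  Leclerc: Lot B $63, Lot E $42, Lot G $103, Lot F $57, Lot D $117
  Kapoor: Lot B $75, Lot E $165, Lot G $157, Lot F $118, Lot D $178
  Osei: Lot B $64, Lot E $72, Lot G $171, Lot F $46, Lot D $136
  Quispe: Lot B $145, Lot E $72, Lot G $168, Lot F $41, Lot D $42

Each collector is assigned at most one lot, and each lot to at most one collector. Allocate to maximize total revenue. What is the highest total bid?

Maximum total: $759

Optimal: Rossi→Lot F ($161), Leclerc→Lot D ($117), Kapoor→Lot E ($165), Osei→Lot G ($171), Quispe→Lot B ($145) — total 161+117+165+171+145 = $759.
Max-entry greedy (repeatedly take the single best remaining cell) gives $697, worse by 62.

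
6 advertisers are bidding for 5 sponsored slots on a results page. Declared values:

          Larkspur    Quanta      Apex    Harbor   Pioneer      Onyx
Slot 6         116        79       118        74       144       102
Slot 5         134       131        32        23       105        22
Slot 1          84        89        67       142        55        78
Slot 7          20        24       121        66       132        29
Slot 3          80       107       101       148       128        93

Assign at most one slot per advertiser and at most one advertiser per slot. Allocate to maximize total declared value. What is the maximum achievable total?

Optimal: Pioneer→Slot 6 ($144), Larkspur→Slot 5 ($134), Harbor→Slot 1 ($142), Apex→Slot 7 ($121), Quanta→Slot 3 ($107) — total 144+134+142+121+107 = $648.
Max-entry greedy (repeatedly take the single best remaining cell) gives $636, worse by 12.
Next-best assignment: Larkspur→Slot 6, Quanta→Slot 5, Harbor→Slot 1, Apex→Slot 7, Pioneer→Slot 3 = $638.

Max total: $648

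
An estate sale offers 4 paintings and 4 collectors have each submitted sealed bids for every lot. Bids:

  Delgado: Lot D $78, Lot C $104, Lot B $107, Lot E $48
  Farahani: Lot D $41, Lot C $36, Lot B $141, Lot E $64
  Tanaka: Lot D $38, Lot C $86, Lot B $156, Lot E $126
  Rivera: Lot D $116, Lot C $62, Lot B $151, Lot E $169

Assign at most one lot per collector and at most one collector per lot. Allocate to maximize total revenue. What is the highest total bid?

Maximum total: $487

Optimal: Delgado→Lot C ($104), Farahani→Lot B ($141), Tanaka→Lot E ($126), Rivera→Lot D ($116) — total 104+141+126+116 = $487.
Next-best assignment: Delgado→Lot D, Farahani→Lot B, Tanaka→Lot C, Rivera→Lot E = $474.
Swapping Rivera↔Farahani (Rivera→Lot B $151, Farahani→Lot D $41) loses 65.
Every other assignment is strictly worse.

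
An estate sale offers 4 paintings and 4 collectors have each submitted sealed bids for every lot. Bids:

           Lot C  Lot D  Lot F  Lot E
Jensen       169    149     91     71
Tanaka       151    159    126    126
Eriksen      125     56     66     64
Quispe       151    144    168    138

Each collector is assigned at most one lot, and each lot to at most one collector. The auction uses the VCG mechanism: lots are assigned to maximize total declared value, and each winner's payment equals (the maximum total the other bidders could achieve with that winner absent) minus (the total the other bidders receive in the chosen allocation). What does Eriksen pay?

Eriksen pays $53.

Efficient allocation: Jensen→Lot D ($149), Tanaka→Lot E ($126), Eriksen→Lot C ($125), Quispe→Lot F ($168); total welfare W = $568.
Eriksen receives Lot C at value $125, so the others get W − 125 = $443.
Without Eriksen: best allocation of the remaining 3 bidders over all 4 lots is Jensen→Lot C ($169), Tanaka→Lot D ($159), Quispe→Lot F ($168), total $496.
VCG payment = (others' best without Eriksen) − (others' welfare with Eriksen) = 496 − 443 = $53.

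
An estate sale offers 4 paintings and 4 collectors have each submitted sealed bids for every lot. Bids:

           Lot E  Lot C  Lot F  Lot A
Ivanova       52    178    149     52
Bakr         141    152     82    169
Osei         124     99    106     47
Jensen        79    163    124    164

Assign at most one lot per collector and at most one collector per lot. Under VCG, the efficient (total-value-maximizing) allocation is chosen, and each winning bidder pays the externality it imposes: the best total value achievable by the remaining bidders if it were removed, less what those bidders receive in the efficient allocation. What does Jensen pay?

Efficient allocation: Ivanova→Lot F ($149), Bakr→Lot A ($169), Osei→Lot E ($124), Jensen→Lot C ($163); total welfare W = $605.
Jensen receives Lot C at value $163, so the others get W − 163 = $442.
Without Jensen: best allocation of the remaining 3 bidders over all 4 lots is Ivanova→Lot C ($178), Bakr→Lot A ($169), Osei→Lot E ($124), total $471.
VCG payment = (others' best without Jensen) − (others' welfare with Jensen) = 471 − 442 = $29.

Jensen pays $29.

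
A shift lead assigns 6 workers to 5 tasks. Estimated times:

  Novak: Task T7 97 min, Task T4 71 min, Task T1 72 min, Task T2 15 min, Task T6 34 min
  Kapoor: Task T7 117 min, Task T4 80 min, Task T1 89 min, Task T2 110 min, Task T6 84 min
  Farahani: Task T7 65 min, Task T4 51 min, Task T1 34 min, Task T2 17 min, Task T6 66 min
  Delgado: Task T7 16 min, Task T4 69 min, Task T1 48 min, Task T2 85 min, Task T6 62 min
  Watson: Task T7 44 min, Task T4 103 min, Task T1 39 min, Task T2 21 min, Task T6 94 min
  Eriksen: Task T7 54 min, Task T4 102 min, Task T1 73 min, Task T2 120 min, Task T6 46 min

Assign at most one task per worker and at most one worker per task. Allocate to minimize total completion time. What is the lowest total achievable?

This is a one-to-one assignment (minimum-cost bipartite matching).
Optimal: Delgado→Task T7 (16 min), Farahani→Task T4 (51 min), Watson→Task T1 (39 min), Novak→Task T2 (15 min), Eriksen→Task T6 (46 min) — total 16+51+39+15+46 = 167 min.
Min-entry greedy (repeatedly take the single cheapest remaining cell) gives 191 min, worse by 24.
Swapping Farahani↔Watson (Farahani→Task T1 34 min, Watson→Task T4 103 min) adds 47.

Min total: 167 min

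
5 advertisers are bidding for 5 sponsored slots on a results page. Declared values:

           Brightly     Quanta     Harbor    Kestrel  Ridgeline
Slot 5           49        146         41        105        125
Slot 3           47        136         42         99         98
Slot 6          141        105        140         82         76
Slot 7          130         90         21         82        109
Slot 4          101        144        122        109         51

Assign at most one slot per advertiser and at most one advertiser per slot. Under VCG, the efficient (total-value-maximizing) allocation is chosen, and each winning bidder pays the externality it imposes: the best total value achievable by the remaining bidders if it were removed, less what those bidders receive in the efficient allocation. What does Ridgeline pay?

Ridgeline pays $10.

Efficient allocation: Brightly→Slot 7 ($130), Quanta→Slot 3 ($136), Harbor→Slot 6 ($140), Kestrel→Slot 4 ($109), Ridgeline→Slot 5 ($125); total welfare W = $640.
Ridgeline receives Slot 5 at value $125, so the others get W − 125 = $515.
Without Ridgeline: best allocation of the remaining 4 bidders over all 5 slots is Brightly→Slot 7 ($130), Quanta→Slot 5 ($146), Harbor→Slot 6 ($140), Kestrel→Slot 4 ($109), total $525.
VCG payment = (others' best without Ridgeline) − (others' welfare with Ridgeline) = 525 − 515 = $10.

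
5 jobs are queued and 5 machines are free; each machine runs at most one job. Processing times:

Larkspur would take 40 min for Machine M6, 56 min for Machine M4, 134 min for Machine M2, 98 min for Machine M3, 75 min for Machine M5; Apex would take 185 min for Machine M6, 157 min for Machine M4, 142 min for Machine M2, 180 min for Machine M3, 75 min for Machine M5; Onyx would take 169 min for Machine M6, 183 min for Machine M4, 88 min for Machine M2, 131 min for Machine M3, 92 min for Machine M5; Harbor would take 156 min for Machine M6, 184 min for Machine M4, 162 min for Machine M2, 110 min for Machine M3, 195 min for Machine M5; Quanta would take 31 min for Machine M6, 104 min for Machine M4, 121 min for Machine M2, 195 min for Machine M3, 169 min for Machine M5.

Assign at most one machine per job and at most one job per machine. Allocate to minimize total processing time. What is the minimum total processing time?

Min total: 360 min

This is the linear assignment problem.
Optimal: Larkspur→Machine M4 (56 min), Apex→Machine M5 (75 min), Onyx→Machine M2 (88 min), Harbor→Machine M3 (110 min), Quanta→Machine M6 (31 min) — total 56+75+88+110+31 = 360 min.
Row-greedy (each job in turn takes its cheapest remaining machine) gives 417 min, worse by 57.
Checked against all permutations: 360 min is optimal.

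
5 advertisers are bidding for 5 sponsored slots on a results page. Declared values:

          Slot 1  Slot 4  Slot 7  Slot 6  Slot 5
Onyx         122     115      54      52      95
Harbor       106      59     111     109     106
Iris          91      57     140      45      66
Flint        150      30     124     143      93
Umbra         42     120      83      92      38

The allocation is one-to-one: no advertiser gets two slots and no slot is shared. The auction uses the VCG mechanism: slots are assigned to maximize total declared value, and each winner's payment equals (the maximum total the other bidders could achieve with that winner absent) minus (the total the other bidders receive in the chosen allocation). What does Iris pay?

Efficient allocation: Onyx→Slot 1 ($122), Harbor→Slot 5 ($106), Iris→Slot 7 ($140), Flint→Slot 6 ($143), Umbra→Slot 4 ($120); total welfare W = $631.
Iris receives Slot 7 at value $140, so the others get W − 140 = $491.
Without Iris: best allocation of the remaining 4 bidders over all 5 slots is Onyx→Slot 1 ($122), Harbor→Slot 7 ($111), Flint→Slot 6 ($143), Umbra→Slot 4 ($120), total $496.
VCG payment = (others' best without Iris) − (others' welfare with Iris) = 496 − 491 = $5.

Iris pays $5.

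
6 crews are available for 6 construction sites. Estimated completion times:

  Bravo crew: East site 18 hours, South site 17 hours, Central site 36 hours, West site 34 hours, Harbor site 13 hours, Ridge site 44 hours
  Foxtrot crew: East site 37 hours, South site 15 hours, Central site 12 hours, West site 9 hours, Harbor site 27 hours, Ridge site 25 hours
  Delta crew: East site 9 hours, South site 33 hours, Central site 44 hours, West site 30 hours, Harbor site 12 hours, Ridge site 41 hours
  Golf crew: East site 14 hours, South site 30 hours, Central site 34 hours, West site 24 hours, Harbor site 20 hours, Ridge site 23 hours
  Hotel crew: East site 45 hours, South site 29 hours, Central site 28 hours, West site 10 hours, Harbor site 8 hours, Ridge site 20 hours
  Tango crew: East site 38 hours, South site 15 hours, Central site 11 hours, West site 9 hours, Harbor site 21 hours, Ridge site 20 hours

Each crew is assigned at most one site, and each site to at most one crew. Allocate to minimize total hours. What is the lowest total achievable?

Minimum total: 77 hours

This is the linear assignment problem.
Optimal: Bravo crew→South site (17 hours), Foxtrot crew→West site (9 hours), Delta crew→East site (9 hours), Golf crew→Ridge site (23 hours), Hotel crew→Harbor site (8 hours), Tango crew→Central site (11 hours) — total 17+9+9+23+8+11 = 77 hours.
Row-greedy (each crew in turn takes its cheapest remaining site) gives 97 hours, worse by 20.
Swapping Golf crew↔Foxtrot crew (Golf crew→West site 24 hours, Foxtrot crew→Ridge site 25 hours) adds 17.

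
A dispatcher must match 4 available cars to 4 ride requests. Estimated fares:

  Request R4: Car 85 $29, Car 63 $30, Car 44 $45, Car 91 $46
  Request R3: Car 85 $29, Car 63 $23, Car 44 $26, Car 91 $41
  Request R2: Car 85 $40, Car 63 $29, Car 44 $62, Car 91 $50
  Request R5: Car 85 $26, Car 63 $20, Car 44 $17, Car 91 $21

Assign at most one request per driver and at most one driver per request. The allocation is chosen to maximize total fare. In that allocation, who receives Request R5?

Car 85 receives Request R5.

This is the linear assignment problem.
Optimal: Car 85→Request R5 ($26), Car 63→Request R4 ($30), Car 44→Request R2 ($62), Car 91→Request R3 ($41) — total 26+30+62+41 = $159.
Column-greedy (each request in turn goes to its best remaining driver) gives $157, worse by 2.
Next-best assignment: Car 85→Request R3, Car 63→Request R5, Car 44→Request R2, Car 91→Request R4 = $157.
Car 85's own top request is Request R2 ($40), but forcing Car 85→Request R2 and reassigning the rest optimally gives only $146 — worse by 13.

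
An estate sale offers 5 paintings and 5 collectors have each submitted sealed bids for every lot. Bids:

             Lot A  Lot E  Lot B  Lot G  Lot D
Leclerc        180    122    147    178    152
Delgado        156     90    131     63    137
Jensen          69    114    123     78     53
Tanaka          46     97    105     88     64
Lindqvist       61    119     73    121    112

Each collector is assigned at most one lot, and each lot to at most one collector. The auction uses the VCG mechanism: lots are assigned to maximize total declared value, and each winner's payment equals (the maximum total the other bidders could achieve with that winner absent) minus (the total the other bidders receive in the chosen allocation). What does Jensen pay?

Jensen pays $15.

Efficient allocation: Leclerc→Lot G ($178), Delgado→Lot A ($156), Jensen→Lot B ($123), Tanaka→Lot E ($97), Lindqvist→Lot D ($112); total welfare W = $666.
Jensen receives Lot B at value $123, so the others get W − 123 = $543.
Without Jensen: best allocation of the remaining 4 bidders over all 5 lots is Leclerc→Lot G ($178), Delgado→Lot A ($156), Tanaka→Lot B ($105), Lindqvist→Lot E ($119), total $558.
VCG payment = (others' best without Jensen) − (others' welfare with Jensen) = 558 − 543 = $15.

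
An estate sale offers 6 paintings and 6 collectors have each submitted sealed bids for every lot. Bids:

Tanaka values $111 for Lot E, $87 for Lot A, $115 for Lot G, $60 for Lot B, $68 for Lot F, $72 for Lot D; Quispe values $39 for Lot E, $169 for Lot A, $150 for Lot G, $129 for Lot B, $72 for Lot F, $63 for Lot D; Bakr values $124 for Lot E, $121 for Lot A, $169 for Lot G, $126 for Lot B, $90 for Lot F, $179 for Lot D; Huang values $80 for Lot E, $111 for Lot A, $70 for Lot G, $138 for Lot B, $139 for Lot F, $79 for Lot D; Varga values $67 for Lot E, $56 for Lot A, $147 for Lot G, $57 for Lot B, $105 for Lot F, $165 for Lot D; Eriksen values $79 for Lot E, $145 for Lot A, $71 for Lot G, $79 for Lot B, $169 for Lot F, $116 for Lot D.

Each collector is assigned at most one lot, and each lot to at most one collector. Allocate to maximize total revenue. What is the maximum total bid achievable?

Maximum total: $921

Optimal: Tanaka→Lot E ($111), Quispe→Lot A ($169), Bakr→Lot G ($169), Huang→Lot B ($138), Varga→Lot D ($165), Eriksen→Lot F ($169) — total 111+169+169+138+165+169 = $921.
Row-greedy (each collector in turn takes its best remaining lot) gives $748, worse by 173.
Next-best assignment: Tanaka→Lot E, Quispe→Lot A, Bakr→Lot D, Huang→Lot B, Varga→Lot G, Eriksen→Lot F = $913.
Swapping Quispe↔Bakr (Quispe→Lot G $150, Bakr→Lot A $121) loses 67.
No other one-to-one assignment exceeds $921.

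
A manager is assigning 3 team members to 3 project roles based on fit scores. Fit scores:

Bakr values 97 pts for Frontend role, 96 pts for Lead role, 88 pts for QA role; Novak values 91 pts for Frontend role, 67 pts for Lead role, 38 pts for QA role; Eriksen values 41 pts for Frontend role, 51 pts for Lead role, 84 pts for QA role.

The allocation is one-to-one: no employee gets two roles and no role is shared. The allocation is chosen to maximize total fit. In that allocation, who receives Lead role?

Bakr receives Lead role.

Optimal: Bakr→Lead role (96 pts), Novak→Frontend role (91 pts), Eriksen→QA role (84 pts) — total 96+91+84 = 271 pts.
Max-entry greedy (repeatedly take the single best remaining cell) gives 248 pts, worse by 23.
Bakr's own top role is Frontend role (97 pts), but forcing Bakr→Frontend role and reassigning the rest optimally gives only 248 pts — worse by 23.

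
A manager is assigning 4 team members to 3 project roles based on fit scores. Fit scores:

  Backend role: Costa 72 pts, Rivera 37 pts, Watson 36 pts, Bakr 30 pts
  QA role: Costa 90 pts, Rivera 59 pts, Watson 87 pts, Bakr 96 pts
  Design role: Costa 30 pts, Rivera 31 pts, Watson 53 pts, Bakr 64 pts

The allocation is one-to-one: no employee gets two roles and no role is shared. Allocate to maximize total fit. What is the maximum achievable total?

Maximum total: 223 pts

Optimal: Costa→Backend role (72 pts), Watson→QA role (87 pts), Bakr→Design role (64 pts) — total 72+87+64 = 223 pts.
Max-entry greedy (repeatedly take the single best remaining cell) gives 221 pts, worse by 2.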